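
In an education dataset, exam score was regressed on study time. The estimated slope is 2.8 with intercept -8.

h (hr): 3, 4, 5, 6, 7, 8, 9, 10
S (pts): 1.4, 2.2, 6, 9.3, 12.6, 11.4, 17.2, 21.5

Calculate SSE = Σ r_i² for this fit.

h=3: ŷ = -8 + 2.8·3 = 0.4; r = 1.4 − 0.4 = 1
h=4: ŷ = -8 + 2.8·4 = 3.2; r = 2.2 − 3.2 = -1
h=5: ŷ = -8 + 2.8·5 = 6; r = 6 − 6 = 0
h=6: ŷ = -8 + 2.8·6 = 8.8; r = 9.3 − 8.8 = 0.5
h=7: ŷ = -8 + 2.8·7 = 11.6; r = 12.6 − 11.6 = 1
h=8: ŷ = -8 + 2.8·8 = 14.4; r = 11.4 − 14.4 = -3
h=9: ŷ = -8 + 2.8·9 = 17.2; r = 17.2 − 17.2 = 0
h=10: ŷ = -8 + 2.8·10 = 20; r = 21.5 − 20 = 1.5
SSE = 1 + 1 + 0 + 0.25 + 1 + 9 + 0 + 2.25 = 14.5

SSE = 14.5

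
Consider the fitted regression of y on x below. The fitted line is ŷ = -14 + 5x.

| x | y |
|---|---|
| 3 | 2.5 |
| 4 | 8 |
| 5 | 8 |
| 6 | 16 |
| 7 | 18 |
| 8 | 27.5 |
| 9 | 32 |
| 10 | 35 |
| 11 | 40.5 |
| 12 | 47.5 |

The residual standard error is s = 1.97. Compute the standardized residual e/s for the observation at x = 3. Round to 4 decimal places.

ŷ = -14 + 5·3 = 1
e = 2.5 − 1 = 1.5
e/s = 1.5 / 1.97 = 0.7614

0.7614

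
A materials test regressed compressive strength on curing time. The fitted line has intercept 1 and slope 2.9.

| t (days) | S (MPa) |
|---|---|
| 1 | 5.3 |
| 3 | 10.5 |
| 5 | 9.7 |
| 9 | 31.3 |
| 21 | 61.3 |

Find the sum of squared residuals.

t=1: ŷ = 1 + 2.9·1 = 3.9; e = 5.3 − 3.9 = 1.4
t=3: ŷ = 1 + 2.9·3 = 9.7; e = 10.5 − 9.7 = 0.8
t=5: ŷ = 1 + 2.9·5 = 15.5; e = 9.7 − 15.5 = -5.8
t=9: ŷ = 1 + 2.9·9 = 27.1; e = 31.3 − 27.1 = 4.2
t=21: ŷ = 1 + 2.9·21 = 61.9; e = 61.3 − 61.9 = -0.6
SSE = 1.96 + 0.64 + 33.64 + 17.64 + 0.36 = 54.24

SSE = 54.24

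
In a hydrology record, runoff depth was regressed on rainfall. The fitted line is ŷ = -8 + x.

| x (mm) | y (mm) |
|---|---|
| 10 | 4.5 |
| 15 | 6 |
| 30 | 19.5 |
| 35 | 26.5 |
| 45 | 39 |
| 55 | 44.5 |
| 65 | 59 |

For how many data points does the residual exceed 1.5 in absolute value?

5

x=10: ŷ = -8 + 10 = 2; e = 4.5 − 2 = 2.5
x=15: ŷ = -8 + 15 = 7; e = 6 − 7 = -1
x=30: ŷ = -8 + 30 = 22; e = 19.5 − 22 = -2.5
x=35: ŷ = -8 + 35 = 27; e = 26.5 − 27 = -0.5
x=45: ŷ = -8 + 45 = 37; e = 39 − 37 = 2
x=55: ŷ = -8 + 55 = 47; e = 44.5 − 47 = -2.5
x=65: ŷ = -8 + 65 = 57; e = 59 − 57 = 2
|e| > 1.5: x=10 (|e|=2.5), x=30 (|e|=2.5), x=45 (|e|=2), x=55 (|e|=2.5), x=65 (|e|=2) → 5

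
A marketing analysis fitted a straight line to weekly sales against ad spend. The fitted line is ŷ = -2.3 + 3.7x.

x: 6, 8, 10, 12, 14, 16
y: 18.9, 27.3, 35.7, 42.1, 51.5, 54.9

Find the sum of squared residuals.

SSE = 10

x=6: ŷ = -2.3 + 3.7·6 = 19.9; e = 18.9 − 19.9 = -1
x=8: ŷ = -2.3 + 3.7·8 = 27.3; e = 27.3 − 27.3 = 0
x=10: ŷ = -2.3 + 3.7·10 = 34.7; e = 35.7 − 34.7 = 1
x=12: ŷ = -2.3 + 3.7·12 = 42.1; e = 42.1 − 42.1 = 0
x=14: ŷ = -2.3 + 3.7·14 = 49.5; e = 51.5 − 49.5 = 2
x=16: ŷ = -2.3 + 3.7·16 = 56.9; e = 54.9 − 56.9 = -2
SSE = 1 + 0 + 1 + 0 + 4 + 4 = 10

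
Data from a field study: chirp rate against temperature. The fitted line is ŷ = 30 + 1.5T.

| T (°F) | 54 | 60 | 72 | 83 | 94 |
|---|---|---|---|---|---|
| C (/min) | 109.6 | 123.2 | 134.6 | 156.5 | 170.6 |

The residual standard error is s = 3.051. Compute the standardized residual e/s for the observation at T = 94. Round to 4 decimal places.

ŷ = 30 + 1.5·94 = 171
e = 170.6 − 171 = -0.4
e/s = -0.4 / 3.051 = -0.1311

-0.1311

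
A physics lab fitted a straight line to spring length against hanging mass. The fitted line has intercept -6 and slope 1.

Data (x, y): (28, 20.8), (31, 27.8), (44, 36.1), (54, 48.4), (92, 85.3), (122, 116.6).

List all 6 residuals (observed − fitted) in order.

x=28: ŷ = -6 + 28 = 22; e = 20.8 − 22 = -1.2
x=31: ŷ = -6 + 31 = 25; e = 27.8 − 25 = 2.8
x=44: ŷ = -6 + 44 = 38; e = 36.1 − 38 = -1.9
x=54: ŷ = -6 + 54 = 48; e = 48.4 − 48 = 0.4
x=92: ŷ = -6 + 92 = 86; e = 85.3 − 86 = -0.7
x=122: ŷ = -6 + 122 = 116; e = 116.6 − 116 = 0.6

-1.2, 2.8, -1.9, 0.4, -0.7, 0.6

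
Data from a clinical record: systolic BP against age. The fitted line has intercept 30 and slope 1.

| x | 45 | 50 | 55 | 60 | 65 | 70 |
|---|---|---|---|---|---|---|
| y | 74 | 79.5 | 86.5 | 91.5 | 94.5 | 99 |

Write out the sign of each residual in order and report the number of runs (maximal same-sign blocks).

x=45: ŷ = 30 + 45 = 75; e = 74 − 75 = -1
x=50: ŷ = 30 + 50 = 80; e = 79.5 − 80 = -0.5
x=55: ŷ = 30 + 55 = 85; e = 86.5 − 85 = 1.5
x=60: ŷ = 30 + 60 = 90; e = 91.5 − 90 = 1.5
x=65: ŷ = 30 + 65 = 95; e = 94.5 − 95 = -0.5
x=70: ŷ = 30 + 70 = 100; e = 99 − 100 = -1
Signs: − − + + − −
Runs: −×2, +×2, −×2 → 3

3 runs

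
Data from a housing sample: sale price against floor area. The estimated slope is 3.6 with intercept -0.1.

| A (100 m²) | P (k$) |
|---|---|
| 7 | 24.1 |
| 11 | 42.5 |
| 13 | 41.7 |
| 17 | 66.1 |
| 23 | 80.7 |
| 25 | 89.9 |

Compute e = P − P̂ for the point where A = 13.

e = -5

P̂ = -0.1 + 3.6·13 = 46.7
e = 41.7 − 46.7 = -5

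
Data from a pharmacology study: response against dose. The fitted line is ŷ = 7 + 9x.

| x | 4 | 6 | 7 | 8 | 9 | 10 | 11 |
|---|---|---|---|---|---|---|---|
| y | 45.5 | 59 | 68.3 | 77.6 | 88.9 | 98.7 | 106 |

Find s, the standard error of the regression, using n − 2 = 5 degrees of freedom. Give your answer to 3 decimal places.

s = 1.939

x=4: ŷ = 7 + 9·4 = 43; r = 45.5 − 43 = 2.5
x=6: ŷ = 7 + 9·6 = 61; r = 59 − 61 = -2
x=7: ŷ = 7 + 9·7 = 70; r = 68.3 − 70 = -1.7
x=8: ŷ = 7 + 9·8 = 79; r = 77.6 − 79 = -1.4
x=9: ŷ = 7 + 9·9 = 88; r = 88.9 − 88 = 0.9
x=10: ŷ = 7 + 9·10 = 97; r = 98.7 − 97 = 1.7
x=11: ŷ = 7 + 9·11 = 106; r = 106 − 106 = 0
SSE = 6.25 + 4 + 2.89 + 1.96 + 0.81 + 2.89 + 0 = 18.8
s = √(18.8/5) = √3.76 ≈ 1.939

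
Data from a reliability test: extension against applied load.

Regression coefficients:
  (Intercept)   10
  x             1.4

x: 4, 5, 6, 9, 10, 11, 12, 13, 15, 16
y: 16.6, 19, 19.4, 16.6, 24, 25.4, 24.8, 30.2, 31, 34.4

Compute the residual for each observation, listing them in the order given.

x=4: ŷ = 10 + 1.4·4 = 15.6; r = 16.6 − 15.6 = 1
x=5: ŷ = 10 + 1.4·5 = 17; r = 19 − 17 = 2
x=6: ŷ = 10 + 1.4·6 = 18.4; r = 19.4 − 18.4 = 1
x=9: ŷ = 10 + 1.4·9 = 22.6; r = 16.6 − 22.6 = -6
x=10: ŷ = 10 + 1.4·10 = 24; r = 24 − 24 = 0
x=11: ŷ = 10 + 1.4·11 = 25.4; r = 25.4 − 25.4 = 0
x=12: ŷ = 10 + 1.4·12 = 26.8; r = 24.8 − 26.8 = -2
x=13: ŷ = 10 + 1.4·13 = 28.2; r = 30.2 − 28.2 = 2
x=15: ŷ = 10 + 1.4·15 = 31; r = 31 − 31 = 0
x=16: ŷ = 10 + 1.4·16 = 32.4; r = 34.4 − 32.4 = 2

1, 2, 1, -6, 0, 0, -2, 2, 0, 2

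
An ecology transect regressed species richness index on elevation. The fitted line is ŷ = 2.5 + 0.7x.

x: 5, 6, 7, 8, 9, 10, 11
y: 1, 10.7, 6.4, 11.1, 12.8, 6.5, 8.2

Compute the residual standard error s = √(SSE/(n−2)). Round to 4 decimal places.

s = 4.0000

x=5: ŷ = 2.5 + 0.7·5 = 6; e = 1 − 6 = -5
x=6: ŷ = 2.5 + 0.7·6 = 6.7; e = 10.7 − 6.7 = 4
x=7: ŷ = 2.5 + 0.7·7 = 7.4; e = 6.4 − 7.4 = -1
x=8: ŷ = 2.5 + 0.7·8 = 8.1; e = 11.1 − 8.1 = 3
x=9: ŷ = 2.5 + 0.7·9 = 8.8; e = 12.8 − 8.8 = 4
x=10: ŷ = 2.5 + 0.7·10 = 9.5; e = 6.5 − 9.5 = -3
x=11: ŷ = 2.5 + 0.7·11 = 10.2; e = 8.2 − 10.2 = -2
SSE = 25 + 16 + 1 + 9 + 16 + 9 + 4 = 80
s = √(80/5) = √16 ≈ 4.0000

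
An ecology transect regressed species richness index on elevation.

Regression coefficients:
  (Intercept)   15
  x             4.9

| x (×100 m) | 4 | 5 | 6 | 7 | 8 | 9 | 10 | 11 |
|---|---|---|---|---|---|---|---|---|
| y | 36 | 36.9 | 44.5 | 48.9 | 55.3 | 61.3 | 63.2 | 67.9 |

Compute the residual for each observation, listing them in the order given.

1.4, -2.6, 0.1, -0.4, 1.1, 2.2, -0.8, -1

x=4: ŷ = 15 + 4.9·4 = 34.6; r = 36 − 34.6 = 1.4
x=5: ŷ = 15 + 4.9·5 = 39.5; r = 36.9 − 39.5 = -2.6
x=6: ŷ = 15 + 4.9·6 = 44.4; r = 44.5 − 44.4 = 0.1
x=7: ŷ = 15 + 4.9·7 = 49.3; r = 48.9 − 49.3 = -0.4
x=8: ŷ = 15 + 4.9·8 = 54.2; r = 55.3 − 54.2 = 1.1
x=9: ŷ = 15 + 4.9·9 = 59.1; r = 61.3 − 59.1 = 2.2
x=10: ŷ = 15 + 4.9·10 = 64; r = 63.2 − 64 = -0.8
x=11: ŷ = 15 + 4.9·11 = 68.9; r = 67.9 − 68.9 = -1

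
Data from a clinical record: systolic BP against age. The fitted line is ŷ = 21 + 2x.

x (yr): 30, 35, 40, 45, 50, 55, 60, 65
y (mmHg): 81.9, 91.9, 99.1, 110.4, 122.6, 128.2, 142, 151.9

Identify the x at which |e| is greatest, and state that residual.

x=30: ŷ = 21 + 2·30 = 81; e = 81.9 − 81 = 0.9
x=35: ŷ = 21 + 2·35 = 91; e = 91.9 − 91 = 0.9
x=40: ŷ = 21 + 2·40 = 101; e = 99.1 − 101 = -1.9
x=45: ŷ = 21 + 2·45 = 111; e = 110.4 − 111 = -0.6
x=50: ŷ = 21 + 2·50 = 121; e = 122.6 − 121 = 1.6
x=55: ŷ = 21 + 2·55 = 131; e = 128.2 − 131 = -2.8
x=60: ŷ = 21 + 2·60 = 141; e = 142 − 141 = 1
x=65: ŷ = 21 + 2·65 = 151; e = 151.9 − 151 = 0.9
Largest |e| is 2.8 at x = 55, residual -2.8.

x = 55, e = -2.8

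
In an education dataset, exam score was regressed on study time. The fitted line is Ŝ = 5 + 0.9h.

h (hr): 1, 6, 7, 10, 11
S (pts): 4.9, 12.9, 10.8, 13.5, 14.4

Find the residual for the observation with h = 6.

r = 2.5

Ŝ = 5 + 0.9·6 = 10.4
r = 12.9 − 10.4 = 2.5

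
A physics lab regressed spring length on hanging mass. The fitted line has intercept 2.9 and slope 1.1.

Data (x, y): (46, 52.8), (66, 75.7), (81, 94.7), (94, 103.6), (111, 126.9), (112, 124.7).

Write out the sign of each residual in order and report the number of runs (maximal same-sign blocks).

5 runs

x=46: ŷ = 2.9 + 1.1·46 = 53.5; r = 52.8 − 53.5 = -0.7
x=66: ŷ = 2.9 + 1.1·66 = 75.5; r = 75.7 − 75.5 = 0.2
x=81: ŷ = 2.9 + 1.1·81 = 92; r = 94.7 − 92 = 2.7
x=94: ŷ = 2.9 + 1.1·94 = 106.3; r = 103.6 − 106.3 = -2.7
x=111: ŷ = 2.9 + 1.1·111 = 125; r = 126.9 − 125 = 1.9
x=112: ŷ = 2.9 + 1.1·112 = 126.1; r = 124.7 − 126.1 = -1.4
Signs: − + + − + −
Runs: −×1, +×2, −×1, +×1, −×1 → 5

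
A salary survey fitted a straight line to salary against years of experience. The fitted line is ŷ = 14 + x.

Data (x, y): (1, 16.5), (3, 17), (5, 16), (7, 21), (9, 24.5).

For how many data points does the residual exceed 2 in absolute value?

x=1: ŷ = 14 + 1 = 15; e = 16.5 − 15 = 1.5
x=3: ŷ = 14 + 3 = 17; e = 17 − 17 = 0
x=5: ŷ = 14 + 5 = 19; e = 16 − 19 = -3
x=7: ŷ = 14 + 7 = 21; e = 21 − 21 = 0
x=9: ŷ = 14 + 9 = 23; e = 24.5 − 23 = 1.5
|e| > 2: x=5 (|e|=3) → 1

1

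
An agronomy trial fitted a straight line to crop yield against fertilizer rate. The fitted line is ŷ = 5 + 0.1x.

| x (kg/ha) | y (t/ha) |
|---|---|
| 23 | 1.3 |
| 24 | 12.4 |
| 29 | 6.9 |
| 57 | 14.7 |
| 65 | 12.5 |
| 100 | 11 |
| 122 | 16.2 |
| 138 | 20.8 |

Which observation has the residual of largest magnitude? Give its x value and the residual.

x = 23, r = -6

x=23: ŷ = 5 + 0.1·23 = 7.3; r = 1.3 − 7.3 = -6
x=24: ŷ = 5 + 0.1·24 = 7.4; r = 12.4 − 7.4 = 5
x=29: ŷ = 5 + 0.1·29 = 7.9; r = 6.9 − 7.9 = -1
x=57: ŷ = 5 + 0.1·57 = 10.7; r = 14.7 − 10.7 = 4
x=65: ŷ = 5 + 0.1·65 = 11.5; r = 12.5 − 11.5 = 1
x=100: ŷ = 5 + 0.1·100 = 15; r = 11 − 15 = -4
x=122: ŷ = 5 + 0.1·122 = 17.2; r = 16.2 − 17.2 = -1
x=138: ŷ = 5 + 0.1·138 = 18.8; r = 20.8 − 18.8 = 2
Largest |r| is 6 at x = 23, residual -6.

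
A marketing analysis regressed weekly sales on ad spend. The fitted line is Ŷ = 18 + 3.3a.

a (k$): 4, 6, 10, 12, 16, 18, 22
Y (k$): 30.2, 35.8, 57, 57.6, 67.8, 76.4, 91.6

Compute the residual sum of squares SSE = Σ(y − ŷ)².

a=4: Ŷ = 18 + 3.3·4 = 31.2; e = 30.2 − 31.2 = -1
a=6: Ŷ = 18 + 3.3·6 = 37.8; e = 35.8 − 37.8 = -2
a=10: Ŷ = 18 + 3.3·10 = 51; e = 57 − 51 = 6
a=12: Ŷ = 18 + 3.3·12 = 57.6; e = 57.6 − 57.6 = 0
a=16: Ŷ = 18 + 3.3·16 = 70.8; e = 67.8 − 70.8 = -3
a=18: Ŷ = 18 + 3.3·18 = 77.4; e = 76.4 − 77.4 = -1
a=22: Ŷ = 18 + 3.3·22 = 90.6; e = 91.6 − 90.6 = 1
SSE = 1 + 4 + 36 + 0 + 9 + 1 + 1 = 52

SSE = 52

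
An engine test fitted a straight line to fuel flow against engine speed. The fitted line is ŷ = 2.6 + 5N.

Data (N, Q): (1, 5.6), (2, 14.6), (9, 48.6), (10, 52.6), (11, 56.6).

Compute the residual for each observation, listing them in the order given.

N=1: ŷ = 2.6 + 5·1 = 7.6; r = 5.6 − 7.6 = -2
N=2: ŷ = 2.6 + 5·2 = 12.6; r = 14.6 − 12.6 = 2
N=9: ŷ = 2.6 + 5·9 = 47.6; r = 48.6 − 47.6 = 1
N=10: ŷ = 2.6 + 5·10 = 52.6; r = 52.6 − 52.6 = 0
N=11: ŷ = 2.6 + 5·11 = 57.6; r = 56.6 − 57.6 = -1

-2, 2, 1, 0, -1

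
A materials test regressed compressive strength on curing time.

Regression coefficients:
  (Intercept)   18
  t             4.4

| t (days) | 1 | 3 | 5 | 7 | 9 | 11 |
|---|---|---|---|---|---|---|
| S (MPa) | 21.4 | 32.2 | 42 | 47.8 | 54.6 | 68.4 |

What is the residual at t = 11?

e = 2

Ŝ = 18 + 4.4·11 = 66.4
e = 68.4 − 66.4 = 2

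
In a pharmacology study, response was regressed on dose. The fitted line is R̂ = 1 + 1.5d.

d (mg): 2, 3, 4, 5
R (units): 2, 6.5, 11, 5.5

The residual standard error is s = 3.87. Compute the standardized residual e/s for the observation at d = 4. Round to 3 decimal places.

1.034

R̂ = 1 + 1.5·4 = 7
e = 11 − 7 = 4
e/s = 4 / 3.87 = 1.034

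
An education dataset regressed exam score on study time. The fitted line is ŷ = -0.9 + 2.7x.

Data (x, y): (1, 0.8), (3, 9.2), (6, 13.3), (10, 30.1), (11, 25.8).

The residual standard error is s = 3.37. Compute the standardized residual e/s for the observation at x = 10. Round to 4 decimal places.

1.1869

ŷ = -0.9 + 2.7·10 = 26.1
e = 30.1 − 26.1 = 4
e/s = 4 / 3.37 = 1.1869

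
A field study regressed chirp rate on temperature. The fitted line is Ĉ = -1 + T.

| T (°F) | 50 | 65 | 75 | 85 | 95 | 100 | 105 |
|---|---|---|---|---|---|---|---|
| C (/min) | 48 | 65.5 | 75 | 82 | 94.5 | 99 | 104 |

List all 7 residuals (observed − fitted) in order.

T=50: Ĉ = -1 + 50 = 49; e = 48 − 49 = -1
T=65: Ĉ = -1 + 65 = 64; e = 65.5 − 64 = 1.5
T=75: Ĉ = -1 + 75 = 74; e = 75 − 74 = 1
T=85: Ĉ = -1 + 85 = 84; e = 82 − 84 = -2
T=95: Ĉ = -1 + 95 = 94; e = 94.5 − 94 = 0.5
T=100: Ĉ = -1 + 100 = 99; e = 99 − 99 = 0
T=105: Ĉ = -1 + 105 = 104; e = 104 − 104 = 0

-1, 1.5, 1, -2, 0.5, 0, 0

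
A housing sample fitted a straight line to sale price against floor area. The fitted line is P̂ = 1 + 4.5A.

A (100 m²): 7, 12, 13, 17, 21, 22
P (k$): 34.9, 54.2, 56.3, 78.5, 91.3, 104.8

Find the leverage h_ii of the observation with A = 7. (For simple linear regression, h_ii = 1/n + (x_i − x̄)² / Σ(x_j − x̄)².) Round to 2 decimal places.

Ā = (7 + 12 + 13 + 17 + 21 + 22)/6 = 15.3333
Σ(A − Ā)² = 69.4444 + 11.1111 + 5.44444 + 2.77778 + 32.1111 + 44.4444 = 165.333
h = 1/6 + (-8.33333)²/165.333 = 0.166667 + 0.420027 = 0.59

h = 0.59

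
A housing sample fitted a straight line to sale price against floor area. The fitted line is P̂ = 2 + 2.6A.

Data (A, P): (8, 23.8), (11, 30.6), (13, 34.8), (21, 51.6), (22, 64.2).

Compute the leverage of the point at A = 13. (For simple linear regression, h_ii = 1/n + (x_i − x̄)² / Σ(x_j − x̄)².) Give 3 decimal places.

h = 0.226

Ā = (8 + 11 + 13 + 21 + 22)/5 = 15
Σ(A − Ā)² = 49 + 16 + 4 + 36 + 49 = 154
h = 1/5 + (-2)²/154 = 0.2 + 0.025974 = 0.226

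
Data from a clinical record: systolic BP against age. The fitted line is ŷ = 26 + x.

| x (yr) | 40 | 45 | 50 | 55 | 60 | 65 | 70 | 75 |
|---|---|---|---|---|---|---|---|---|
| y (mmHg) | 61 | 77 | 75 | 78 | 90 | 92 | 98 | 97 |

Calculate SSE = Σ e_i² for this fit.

x=40: ŷ = 26 + 40 = 66; e = 61 − 66 = -5
x=45: ŷ = 26 + 45 = 71; e = 77 − 71 = 6
x=50: ŷ = 26 + 50 = 76; e = 75 − 76 = -1
x=55: ŷ = 26 + 55 = 81; e = 78 − 81 = -3
x=60: ŷ = 26 + 60 = 86; e = 90 − 86 = 4
x=65: ŷ = 26 + 65 = 91; e = 92 − 91 = 1
x=70: ŷ = 26 + 70 = 96; e = 98 − 96 = 2
x=75: ŷ = 26 + 75 = 101; e = 97 − 101 = -4
SSE = 25 + 36 + 1 + 9 + 16 + 1 + 4 + 16 = 108

SSE = 108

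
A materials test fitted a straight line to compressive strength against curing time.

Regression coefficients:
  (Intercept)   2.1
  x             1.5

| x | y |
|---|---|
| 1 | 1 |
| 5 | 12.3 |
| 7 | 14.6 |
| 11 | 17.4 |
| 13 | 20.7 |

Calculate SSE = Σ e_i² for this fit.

SSE = 20.3

x=1: ŷ = 2.1 + 1.5·1 = 3.6; e = 1 − 3.6 = -2.6
x=5: ŷ = 2.1 + 1.5·5 = 9.6; e = 12.3 − 9.6 = 2.7
x=7: ŷ = 2.1 + 1.5·7 = 12.6; e = 14.6 − 12.6 = 2
x=11: ŷ = 2.1 + 1.5·11 = 18.6; e = 17.4 − 18.6 = -1.2
x=13: ŷ = 2.1 + 1.5·13 = 21.6; e = 20.7 − 21.6 = -0.9
SSE = 6.76 + 7.29 + 4 + 1.44 + 0.81 = 20.3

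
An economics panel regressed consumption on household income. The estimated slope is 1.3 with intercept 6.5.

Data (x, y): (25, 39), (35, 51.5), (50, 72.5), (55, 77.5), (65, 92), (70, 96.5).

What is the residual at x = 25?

e = 0

ŷ = 6.5 + 1.3·25 = 39
e = 39 − 39 = 0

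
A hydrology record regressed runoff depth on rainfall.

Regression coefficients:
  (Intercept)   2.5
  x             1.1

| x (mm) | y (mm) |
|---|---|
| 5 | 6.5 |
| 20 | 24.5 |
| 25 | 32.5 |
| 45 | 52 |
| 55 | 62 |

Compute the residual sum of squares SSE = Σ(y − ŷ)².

x=5: ŷ = 2.5 + 1.1·5 = 8; e = 6.5 − 8 = -1.5
x=20: ŷ = 2.5 + 1.1·20 = 24.5; e = 24.5 − 24.5 = 0
x=25: ŷ = 2.5 + 1.1·25 = 30; e = 32.5 − 30 = 2.5
x=45: ŷ = 2.5 + 1.1·45 = 52; e = 52 − 52 = 0
x=55: ŷ = 2.5 + 1.1·55 = 63; e = 62 − 63 = -1
SSE = 2.25 + 0 + 6.25 + 0 + 1 = 9.5

SSE = 9.5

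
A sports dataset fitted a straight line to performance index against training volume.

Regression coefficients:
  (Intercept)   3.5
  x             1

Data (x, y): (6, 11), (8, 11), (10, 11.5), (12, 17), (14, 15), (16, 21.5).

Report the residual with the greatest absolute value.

e = -2.5

x=6: ŷ = 3.5 + 6 = 9.5; e = 11 − 9.5 = 1.5
x=8: ŷ = 3.5 + 8 = 11.5; e = 11 − 11.5 = -0.5
x=10: ŷ = 3.5 + 10 = 13.5; e = 11.5 − 13.5 = -2
x=12: ŷ = 3.5 + 12 = 15.5; e = 17 − 15.5 = 1.5
x=14: ŷ = 3.5 + 14 = 17.5; e = 15 − 17.5 = -2.5
x=16: ŷ = 3.5 + 16 = 19.5; e = 21.5 − 19.5 = 2
Largest |e| is 2.5 at x = 14, residual -2.5.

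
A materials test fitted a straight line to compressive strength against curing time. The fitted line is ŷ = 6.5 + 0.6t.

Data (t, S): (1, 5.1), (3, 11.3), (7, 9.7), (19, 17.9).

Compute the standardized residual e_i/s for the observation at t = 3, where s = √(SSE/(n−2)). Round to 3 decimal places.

t=1: ŷ = 6.5 + 0.6·1 = 7.1; e = 5.1 − 7.1 = -2
t=3: ŷ = 6.5 + 0.6·3 = 8.3; e = 11.3 − 8.3 = 3
t=7: ŷ = 6.5 + 0.6·7 = 10.7; e = 9.7 − 10.7 = -1
t=19: ŷ = 6.5 + 0.6·19 = 17.9; e = 17.9 − 17.9 = 0
SSE = 4 + 9 + 1 + 0 = 14
s = √(14/2) = 2.64575
e/s = 3 / 2.64575 = 1.134

1.134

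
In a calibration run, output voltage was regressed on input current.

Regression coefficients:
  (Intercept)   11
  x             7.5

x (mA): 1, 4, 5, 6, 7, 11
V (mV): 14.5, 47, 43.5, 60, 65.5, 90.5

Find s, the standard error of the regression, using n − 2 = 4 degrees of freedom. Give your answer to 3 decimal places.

x=1: V̂ = 11 + 7.5·1 = 18.5; r = 14.5 − 18.5 = -4
x=4: V̂ = 11 + 7.5·4 = 41; r = 47 − 41 = 6
x=5: V̂ = 11 + 7.5·5 = 48.5; r = 43.5 − 48.5 = -5
x=6: V̂ = 11 + 7.5·6 = 56; r = 60 − 56 = 4
x=7: V̂ = 11 + 7.5·7 = 63.5; r = 65.5 − 63.5 = 2
x=11: V̂ = 11 + 7.5·11 = 93.5; r = 90.5 − 93.5 = -3
SSE = 16 + 36 + 25 + 16 + 4 + 9 = 106
s = √(106/4) = √26.5 ≈ 5.148

s = 5.148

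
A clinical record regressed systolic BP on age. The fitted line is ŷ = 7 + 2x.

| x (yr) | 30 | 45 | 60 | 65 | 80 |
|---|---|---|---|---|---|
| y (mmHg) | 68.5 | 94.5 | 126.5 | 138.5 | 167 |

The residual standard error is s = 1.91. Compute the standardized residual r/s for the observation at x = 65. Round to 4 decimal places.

ŷ = 7 + 2·65 = 137
r = 138.5 − 137 = 1.5
r/s = 1.5 / 1.91 = 0.7853

0.7853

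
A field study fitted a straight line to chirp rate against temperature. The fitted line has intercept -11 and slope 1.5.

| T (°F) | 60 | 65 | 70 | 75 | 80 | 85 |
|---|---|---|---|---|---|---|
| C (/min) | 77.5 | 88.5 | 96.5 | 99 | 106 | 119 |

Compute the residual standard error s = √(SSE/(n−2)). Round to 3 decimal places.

T=60: Ĉ = -11 + 1.5·60 = 79; e = 77.5 − 79 = -1.5
T=65: Ĉ = -11 + 1.5·65 = 86.5; e = 88.5 − 86.5 = 2
T=70: Ĉ = -11 + 1.5·70 = 94; e = 96.5 − 94 = 2.5
T=75: Ĉ = -11 + 1.5·75 = 101.5; e = 99 − 101.5 = -2.5
T=80: Ĉ = -11 + 1.5·80 = 109; e = 106 − 109 = -3
T=85: Ĉ = -11 + 1.5·85 = 116.5; e = 119 − 116.5 = 2.5
SSE = 2.25 + 4 + 6.25 + 6.25 + 9 + 6.25 = 34
s = √(34/4) = √8.5 ≈ 2.915

s = 2.915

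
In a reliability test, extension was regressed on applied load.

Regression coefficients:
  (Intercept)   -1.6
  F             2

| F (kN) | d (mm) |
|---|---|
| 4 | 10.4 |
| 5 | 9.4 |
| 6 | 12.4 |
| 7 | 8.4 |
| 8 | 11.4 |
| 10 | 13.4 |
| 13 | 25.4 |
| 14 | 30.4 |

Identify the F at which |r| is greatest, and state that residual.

F=4: d̂ = -1.6 + 2·4 = 6.4; r = 10.4 − 6.4 = 4
F=5: d̂ = -1.6 + 2·5 = 8.4; r = 9.4 − 8.4 = 1
F=6: d̂ = -1.6 + 2·6 = 10.4; r = 12.4 − 10.4 = 2
F=7: d̂ = -1.6 + 2·7 = 12.4; r = 8.4 − 12.4 = -4
F=8: d̂ = -1.6 + 2·8 = 14.4; r = 11.4 − 14.4 = -3
F=10: d̂ = -1.6 + 2·10 = 18.4; r = 13.4 − 18.4 = -5
F=13: d̂ = -1.6 + 2·13 = 24.4; r = 25.4 − 24.4 = 1
F=14: d̂ = -1.6 + 2·14 = 26.4; r = 30.4 − 26.4 = 4
Largest |r| is 5 at F = 10, residual -5.

F = 10, r = -5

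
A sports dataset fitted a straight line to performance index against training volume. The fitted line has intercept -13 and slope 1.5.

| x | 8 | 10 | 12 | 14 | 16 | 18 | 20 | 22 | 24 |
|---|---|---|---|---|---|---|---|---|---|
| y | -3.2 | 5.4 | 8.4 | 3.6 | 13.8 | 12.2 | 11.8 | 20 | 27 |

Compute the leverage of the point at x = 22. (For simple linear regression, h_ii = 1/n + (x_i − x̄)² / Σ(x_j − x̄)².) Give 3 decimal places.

x̄ = (8 + 10 + 12 + 14 + 16 + 18 + 20 + 22 + 24)/9 = 16
Σ(x − x̄)² = 64 + 36 + 16 + 4 + 0 + 4 + 16 + 36 + 64 = 240
h = 1/9 + (6)²/240 = 0.111111 + 0.15 = 0.261

h = 0.261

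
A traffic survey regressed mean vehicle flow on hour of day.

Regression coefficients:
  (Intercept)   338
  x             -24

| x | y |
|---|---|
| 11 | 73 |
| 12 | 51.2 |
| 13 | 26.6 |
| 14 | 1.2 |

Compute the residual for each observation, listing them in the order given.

x=11: ŷ = 338 − 24·11 = 74; r = 73 − 74 = -1
x=12: ŷ = 338 − 24·12 = 50; r = 51.2 − 50 = 1.2
x=13: ŷ = 338 − 24·13 = 26; r = 26.6 − 26 = 0.6
x=14: ŷ = 338 − 24·14 = 2; r = 1.2 − 2 = -0.8

-1, 1.2, 0.6, -0.8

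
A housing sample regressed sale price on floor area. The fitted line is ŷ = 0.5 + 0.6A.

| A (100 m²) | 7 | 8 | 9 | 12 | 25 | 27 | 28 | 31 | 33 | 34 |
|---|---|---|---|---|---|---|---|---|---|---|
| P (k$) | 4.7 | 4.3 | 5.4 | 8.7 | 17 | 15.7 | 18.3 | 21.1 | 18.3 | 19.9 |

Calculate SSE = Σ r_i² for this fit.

A=7: ŷ = 0.5 + 0.6·7 = 4.7; r = 4.7 − 4.7 = 0
A=8: ŷ = 0.5 + 0.6·8 = 5.3; r = 4.3 − 5.3 = -1
A=9: ŷ = 0.5 + 0.6·9 = 5.9; r = 5.4 − 5.9 = -0.5
A=12: ŷ = 0.5 + 0.6·12 = 7.7; r = 8.7 − 7.7 = 1
A=25: ŷ = 0.5 + 0.6·25 = 15.5; r = 17 − 15.5 = 1.5
A=27: ŷ = 0.5 + 0.6·27 = 16.7; r = 15.7 − 16.7 = -1
A=28: ŷ = 0.5 + 0.6·28 = 17.3; r = 18.3 − 17.3 = 1
A=31: ŷ = 0.5 + 0.6·31 = 19.1; r = 21.1 − 19.1 = 2
A=33: ŷ = 0.5 + 0.6·33 = 20.3; r = 18.3 − 20.3 = -2
A=34: ŷ = 0.5 + 0.6·34 = 20.9; r = 19.9 − 20.9 = -1
SSE = 0 + 1 + 0.25 + 1 + 2.25 + 1 + 1 + 4 + 4 + 1 = 15.5

SSE = 15.5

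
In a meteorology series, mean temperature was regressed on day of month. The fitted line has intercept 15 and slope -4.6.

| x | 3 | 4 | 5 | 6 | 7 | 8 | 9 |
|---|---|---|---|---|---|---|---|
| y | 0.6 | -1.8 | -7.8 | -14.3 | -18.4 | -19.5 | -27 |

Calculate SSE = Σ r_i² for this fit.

x=3: ŷ = 15 − 4.6·3 = 1.2; r = 0.6 − 1.2 = -0.6
x=4: ŷ = 15 − 4.6·4 = -3.4; r = -1.8 − (-3.4) = 1.6
x=5: ŷ = 15 − 4.6·5 = -8; r = -7.8 − (-8) = 0.2
x=6: ŷ = 15 − 4.6·6 = -12.6; r = -14.3 − (-12.6) = -1.7
x=7: ŷ = 15 − 4.6·7 = -17.2; r = -18.4 − (-17.2) = -1.2
x=8: ŷ = 15 − 4.6·8 = -21.8; r = -19.5 − (-21.8) = 2.3
x=9: ŷ = 15 − 4.6·9 = -26.4; r = -27 − (-26.4) = -0.6
SSE = 0.36 + 2.56 + 0.04 + 2.89 + 1.44 + 5.29 + 0.36 = 12.94

SSE = 12.94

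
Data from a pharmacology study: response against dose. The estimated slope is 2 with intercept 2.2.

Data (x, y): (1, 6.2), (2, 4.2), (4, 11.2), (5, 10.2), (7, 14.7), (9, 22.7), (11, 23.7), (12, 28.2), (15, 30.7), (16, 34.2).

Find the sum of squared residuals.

x=1: ŷ = 2.2 + 2·1 = 4.2; r = 6.2 − 4.2 = 2
x=2: ŷ = 2.2 + 2·2 = 6.2; r = 4.2 − 6.2 = -2
x=4: ŷ = 2.2 + 2·4 = 10.2; r = 11.2 − 10.2 = 1
x=5: ŷ = 2.2 + 2·5 = 12.2; r = 10.2 − 12.2 = -2
x=7: ŷ = 2.2 + 2·7 = 16.2; r = 14.7 − 16.2 = -1.5
x=9: ŷ = 2.2 + 2·9 = 20.2; r = 22.7 − 20.2 = 2.5
x=11: ŷ = 2.2 + 2·11 = 24.2; r = 23.7 − 24.2 = -0.5
x=12: ŷ = 2.2 + 2·12 = 26.2; r = 28.2 − 26.2 = 2
x=15: ŷ = 2.2 + 2·15 = 32.2; r = 30.7 − 32.2 = -1.5
x=16: ŷ = 2.2 + 2·16 = 34.2; r = 34.2 − 34.2 = 0
SSE = 4 + 4 + 1 + 4 + 2.25 + 6.25 + 0.25 + 4 + 2.25 + 0 = 28

SSE = 28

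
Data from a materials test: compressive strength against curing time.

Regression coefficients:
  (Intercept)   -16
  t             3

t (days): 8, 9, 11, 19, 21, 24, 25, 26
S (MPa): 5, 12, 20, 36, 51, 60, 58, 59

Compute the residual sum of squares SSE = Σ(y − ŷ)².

t=8: ŷ = -16 + 3·8 = 8; r = 5 − 8 = -3
t=9: ŷ = -16 + 3·9 = 11; r = 12 − 11 = 1
t=11: ŷ = -16 + 3·11 = 17; r = 20 − 17 = 3
t=19: ŷ = -16 + 3·19 = 41; r = 36 − 41 = -5
t=21: ŷ = -16 + 3·21 = 47; r = 51 − 47 = 4
t=24: ŷ = -16 + 3·24 = 56; r = 60 − 56 = 4
t=25: ŷ = -16 + 3·25 = 59; r = 58 − 59 = -1
t=26: ŷ = -16 + 3·26 = 62; r = 59 − 62 = -3
SSE = 9 + 1 + 9 + 25 + 16 + 16 + 1 + 9 = 86

SSE = 86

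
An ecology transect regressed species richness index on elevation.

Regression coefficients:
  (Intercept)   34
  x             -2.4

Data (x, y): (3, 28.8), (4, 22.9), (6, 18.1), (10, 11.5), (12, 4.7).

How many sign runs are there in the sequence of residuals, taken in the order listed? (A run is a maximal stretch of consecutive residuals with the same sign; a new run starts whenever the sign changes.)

4 runs

x=3: ŷ = 34 − 2.4·3 = 26.8; r = 28.8 − 26.8 = 2
x=4: ŷ = 34 − 2.4·4 = 24.4; r = 22.9 − 24.4 = -1.5
x=6: ŷ = 34 − 2.4·6 = 19.6; r = 18.1 − 19.6 = -1.5
x=10: ŷ = 34 − 2.4·10 = 10; r = 11.5 − 10 = 1.5
x=12: ŷ = 34 − 2.4·12 = 5.2; r = 4.7 − 5.2 = -0.5
Signs: + − − + −
Runs: +×1, −×2, +×1, −×1 → 4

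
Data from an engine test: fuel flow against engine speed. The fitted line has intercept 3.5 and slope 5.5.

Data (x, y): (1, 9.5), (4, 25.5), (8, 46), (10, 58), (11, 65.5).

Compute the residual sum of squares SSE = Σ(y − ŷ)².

SSE = 5

x=1: ŷ = 3.5 + 5.5·1 = 9; r = 9.5 − 9 = 0.5
x=4: ŷ = 3.5 + 5.5·4 = 25.5; r = 25.5 − 25.5 = 0
x=8: ŷ = 3.5 + 5.5·8 = 47.5; r = 46 − 47.5 = -1.5
x=10: ŷ = 3.5 + 5.5·10 = 58.5; r = 58 − 58.5 = -0.5
x=11: ŷ = 3.5 + 5.5·11 = 64; r = 65.5 − 64 = 1.5
SSE = 0.25 + 0 + 2.25 + 0.25 + 2.25 = 5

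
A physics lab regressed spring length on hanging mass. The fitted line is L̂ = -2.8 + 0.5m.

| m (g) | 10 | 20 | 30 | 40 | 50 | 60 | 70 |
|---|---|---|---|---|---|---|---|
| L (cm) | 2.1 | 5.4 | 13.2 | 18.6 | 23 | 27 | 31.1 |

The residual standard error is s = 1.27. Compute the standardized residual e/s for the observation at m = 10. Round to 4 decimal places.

L̂ = -2.8 + 0.5·10 = 2.2
e = 2.1 − 2.2 = -0.1
e/s = -0.1 / 1.27 = -0.0787

-0.0787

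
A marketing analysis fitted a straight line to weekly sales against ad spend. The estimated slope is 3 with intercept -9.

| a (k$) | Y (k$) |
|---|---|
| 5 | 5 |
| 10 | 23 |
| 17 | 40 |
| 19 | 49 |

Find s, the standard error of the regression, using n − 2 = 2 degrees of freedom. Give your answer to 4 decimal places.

s = 2.2361

a=5: Ŷ = -9 + 3·5 = 6; r = 5 − 6 = -1
a=10: Ŷ = -9 + 3·10 = 21; r = 23 − 21 = 2
a=17: Ŷ = -9 + 3·17 = 42; r = 40 − 42 = -2
a=19: Ŷ = -9 + 3·19 = 48; r = 49 − 48 = 1
SSE = 1 + 4 + 4 + 1 = 10
s = √(10/2) = √5 ≈ 2.2361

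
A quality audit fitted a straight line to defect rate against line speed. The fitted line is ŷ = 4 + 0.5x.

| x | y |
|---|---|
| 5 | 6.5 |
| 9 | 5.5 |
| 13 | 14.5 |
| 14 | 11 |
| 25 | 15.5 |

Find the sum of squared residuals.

SSE = 26

x=5: ŷ = 4 + 0.5·5 = 6.5; r = 6.5 − 6.5 = 0
x=9: ŷ = 4 + 0.5·9 = 8.5; r = 5.5 − 8.5 = -3
x=13: ŷ = 4 + 0.5·13 = 10.5; r = 14.5 − 10.5 = 4
x=14: ŷ = 4 + 0.5·14 = 11; r = 11 − 11 = 0
x=25: ŷ = 4 + 0.5·25 = 16.5; r = 15.5 − 16.5 = -1
SSE = 0 + 9 + 16 + 0 + 1 = 26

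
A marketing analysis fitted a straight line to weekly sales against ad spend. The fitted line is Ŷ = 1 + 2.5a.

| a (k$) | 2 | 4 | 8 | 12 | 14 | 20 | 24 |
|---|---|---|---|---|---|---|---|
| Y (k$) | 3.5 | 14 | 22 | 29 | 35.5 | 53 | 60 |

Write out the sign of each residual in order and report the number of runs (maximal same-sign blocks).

a=2: Ŷ = 1 + 2.5·2 = 6; r = 3.5 − 6 = -2.5
a=4: Ŷ = 1 + 2.5·4 = 11; r = 14 − 11 = 3
a=8: Ŷ = 1 + 2.5·8 = 21; r = 22 − 21 = 1
a=12: Ŷ = 1 + 2.5·12 = 31; r = 29 − 31 = -2
a=14: Ŷ = 1 + 2.5·14 = 36; r = 35.5 − 36 = -0.5
a=20: Ŷ = 1 + 2.5·20 = 51; r = 53 − 51 = 2
a=24: Ŷ = 1 + 2.5·24 = 61; r = 60 − 61 = -1
Signs: − + + − − + −
Runs: −×1, +×2, −×2, +×1, −×1 → 5

5 runs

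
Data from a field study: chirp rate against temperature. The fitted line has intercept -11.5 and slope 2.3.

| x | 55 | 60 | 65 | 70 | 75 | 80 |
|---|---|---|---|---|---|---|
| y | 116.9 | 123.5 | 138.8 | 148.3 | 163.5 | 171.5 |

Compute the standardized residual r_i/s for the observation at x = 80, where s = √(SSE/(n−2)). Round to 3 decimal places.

-0.427

x=55: ŷ = -11.5 + 2.3·55 = 115; r = 116.9 − 115 = 1.9
x=60: ŷ = -11.5 + 2.3·60 = 126.5; r = 123.5 − 126.5 = -3
x=65: ŷ = -11.5 + 2.3·65 = 138; r = 138.8 − 138 = 0.8
x=70: ŷ = -11.5 + 2.3·70 = 149.5; r = 148.3 − 149.5 = -1.2
x=75: ŷ = -11.5 + 2.3·75 = 161; r = 163.5 − 161 = 2.5
x=80: ŷ = -11.5 + 2.3·80 = 172.5; r = 171.5 − 172.5 = -1
SSE = 3.61 + 9 + 0.64 + 1.44 + 6.25 + 1 = 21.94
s = √(21.94/4) = 2.34201
r/s = -1 / 2.34201 = -0.427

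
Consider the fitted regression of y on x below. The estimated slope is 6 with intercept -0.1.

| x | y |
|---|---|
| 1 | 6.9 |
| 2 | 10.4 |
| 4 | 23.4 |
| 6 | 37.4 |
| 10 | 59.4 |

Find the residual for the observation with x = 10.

ŷ = -0.1 + 6·10 = 59.9
r = 59.4 − 59.9 = -0.5

r = -0.5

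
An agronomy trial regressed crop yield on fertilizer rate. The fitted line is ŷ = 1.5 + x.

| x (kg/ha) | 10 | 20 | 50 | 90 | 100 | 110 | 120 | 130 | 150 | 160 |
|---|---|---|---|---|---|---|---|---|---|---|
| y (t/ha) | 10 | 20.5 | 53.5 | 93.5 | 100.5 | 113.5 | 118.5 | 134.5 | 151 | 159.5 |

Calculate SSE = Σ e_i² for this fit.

SSE = 38.5

x=10: ŷ = 1.5 + 10 = 11.5; e = 10 − 11.5 = -1.5
x=20: ŷ = 1.5 + 20 = 21.5; e = 20.5 − 21.5 = -1
x=50: ŷ = 1.5 + 50 = 51.5; e = 53.5 − 51.5 = 2
x=90: ŷ = 1.5 + 90 = 91.5; e = 93.5 − 91.5 = 2
x=100: ŷ = 1.5 + 100 = 101.5; e = 100.5 − 101.5 = -1
x=110: ŷ = 1.5 + 110 = 111.5; e = 113.5 − 111.5 = 2
x=120: ŷ = 1.5 + 120 = 121.5; e = 118.5 − 121.5 = -3
x=130: ŷ = 1.5 + 130 = 131.5; e = 134.5 − 131.5 = 3
x=150: ŷ = 1.5 + 150 = 151.5; e = 151 − 151.5 = -0.5
x=160: ŷ = 1.5 + 160 = 161.5; e = 159.5 − 161.5 = -2
SSE = 2.25 + 1 + 4 + 4 + 1 + 4 + 9 + 9 + 0.25 + 4 = 38.5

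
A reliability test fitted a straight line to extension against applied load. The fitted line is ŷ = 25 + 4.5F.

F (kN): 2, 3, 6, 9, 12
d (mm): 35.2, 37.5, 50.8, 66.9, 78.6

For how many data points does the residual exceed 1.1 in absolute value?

F=2: ŷ = 25 + 4.5·2 = 34; r = 35.2 − 34 = 1.2
F=3: ŷ = 25 + 4.5·3 = 38.5; r = 37.5 − 38.5 = -1
F=6: ŷ = 25 + 4.5·6 = 52; r = 50.8 − 52 = -1.2
F=9: ŷ = 25 + 4.5·9 = 65.5; r = 66.9 − 65.5 = 1.4
F=12: ŷ = 25 + 4.5·12 = 79; r = 78.6 − 79 = -0.4
|r| > 1.1: F=2 (|r|=1.2), F=6 (|r|=1.2), F=9 (|r|=1.4) → 3

3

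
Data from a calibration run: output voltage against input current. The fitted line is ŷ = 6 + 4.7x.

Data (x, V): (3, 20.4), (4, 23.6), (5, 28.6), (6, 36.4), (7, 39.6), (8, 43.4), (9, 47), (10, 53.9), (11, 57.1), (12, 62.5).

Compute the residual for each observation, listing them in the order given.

0.3, -1.2, -0.9, 2.2, 0.7, -0.2, -1.3, 0.9, -0.6, 0.1

x=3: ŷ = 6 + 4.7·3 = 20.1; e = 20.4 − 20.1 = 0.3
x=4: ŷ = 6 + 4.7·4 = 24.8; e = 23.6 − 24.8 = -1.2
x=5: ŷ = 6 + 4.7·5 = 29.5; e = 28.6 − 29.5 = -0.9
x=6: ŷ = 6 + 4.7·6 = 34.2; e = 36.4 − 34.2 = 2.2
x=7: ŷ = 6 + 4.7·7 = 38.9; e = 39.6 − 38.9 = 0.7
x=8: ŷ = 6 + 4.7·8 = 43.6; e = 43.4 − 43.6 = -0.2
x=9: ŷ = 6 + 4.7·9 = 48.3; e = 47 − 48.3 = -1.3
x=10: ŷ = 6 + 4.7·10 = 53; e = 53.9 − 53 = 0.9
x=11: ŷ = 6 + 4.7·11 = 57.7; e = 57.1 − 57.7 = -0.6
x=12: ŷ = 6 + 4.7·12 = 62.4; e = 62.5 − 62.4 = 0.1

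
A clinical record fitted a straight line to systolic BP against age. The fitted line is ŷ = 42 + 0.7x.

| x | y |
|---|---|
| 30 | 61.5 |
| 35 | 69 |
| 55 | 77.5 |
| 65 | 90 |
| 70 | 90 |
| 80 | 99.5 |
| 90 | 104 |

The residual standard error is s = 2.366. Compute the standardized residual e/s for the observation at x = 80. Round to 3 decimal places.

ŷ = 42 + 0.7·80 = 98
e = 99.5 − 98 = 1.5
e/s = 1.5 / 2.366 = 0.634

0.634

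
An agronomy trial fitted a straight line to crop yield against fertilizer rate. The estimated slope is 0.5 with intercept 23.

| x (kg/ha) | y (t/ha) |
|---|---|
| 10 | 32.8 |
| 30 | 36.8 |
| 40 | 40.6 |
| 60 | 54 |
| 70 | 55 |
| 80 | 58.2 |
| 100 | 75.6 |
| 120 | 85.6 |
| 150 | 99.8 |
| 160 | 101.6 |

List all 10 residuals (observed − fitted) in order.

4.8, -1.2, -2.4, 1, -3, -4.8, 2.6, 2.6, 1.8, -1.4

x=10: ŷ = 23 + 0.5·10 = 28; e = 32.8 − 28 = 4.8
x=30: ŷ = 23 + 0.5·30 = 38; e = 36.8 − 38 = -1.2
x=40: ŷ = 23 + 0.5·40 = 43; e = 40.6 − 43 = -2.4
x=60: ŷ = 23 + 0.5·60 = 53; e = 54 − 53 = 1
x=70: ŷ = 23 + 0.5·70 = 58; e = 55 − 58 = -3
x=80: ŷ = 23 + 0.5·80 = 63; e = 58.2 − 63 = -4.8
x=100: ŷ = 23 + 0.5·100 = 73; e = 75.6 − 73 = 2.6
x=120: ŷ = 23 + 0.5·120 = 83; e = 85.6 − 83 = 2.6
x=150: ŷ = 23 + 0.5·150 = 98; e = 99.8 − 98 = 1.8
x=160: ŷ = 23 + 0.5·160 = 103; e = 101.6 − 103 = -1.4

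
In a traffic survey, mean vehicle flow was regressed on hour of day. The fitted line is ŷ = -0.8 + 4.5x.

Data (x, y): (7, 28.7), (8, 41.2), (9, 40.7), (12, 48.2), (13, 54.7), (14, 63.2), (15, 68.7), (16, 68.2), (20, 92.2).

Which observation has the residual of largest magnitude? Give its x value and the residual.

x = 8, e = 6

x=7: ŷ = -0.8 + 4.5·7 = 30.7; e = 28.7 − 30.7 = -2
x=8: ŷ = -0.8 + 4.5·8 = 35.2; e = 41.2 − 35.2 = 6
x=9: ŷ = -0.8 + 4.5·9 = 39.7; e = 40.7 − 39.7 = 1
x=12: ŷ = -0.8 + 4.5·12 = 53.2; e = 48.2 − 53.2 = -5
x=13: ŷ = -0.8 + 4.5·13 = 57.7; e = 54.7 − 57.7 = -3
x=14: ŷ = -0.8 + 4.5·14 = 62.2; e = 63.2 − 62.2 = 1
x=15: ŷ = -0.8 + 4.5·15 = 66.7; e = 68.7 − 66.7 = 2
x=16: ŷ = -0.8 + 4.5·16 = 71.2; e = 68.2 − 71.2 = -3
x=20: ŷ = -0.8 + 4.5·20 = 89.2; e = 92.2 − 89.2 = 3
Largest |e| is 6 at x = 8, residual 6.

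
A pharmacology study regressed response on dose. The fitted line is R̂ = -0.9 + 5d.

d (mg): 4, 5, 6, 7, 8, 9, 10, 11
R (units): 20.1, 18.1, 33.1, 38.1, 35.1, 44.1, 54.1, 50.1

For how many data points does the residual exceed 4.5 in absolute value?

d=4: R̂ = -0.9 + 5·4 = 19.1; e = 20.1 − 19.1 = 1
d=5: R̂ = -0.9 + 5·5 = 24.1; e = 18.1 − 24.1 = -6
d=6: R̂ = -0.9 + 5·6 = 29.1; e = 33.1 − 29.1 = 4
d=7: R̂ = -0.9 + 5·7 = 34.1; e = 38.1 − 34.1 = 4
d=8: R̂ = -0.9 + 5·8 = 39.1; e = 35.1 − 39.1 = -4
d=9: R̂ = -0.9 + 5·9 = 44.1; e = 44.1 − 44.1 = 0
d=10: R̂ = -0.9 + 5·10 = 49.1; e = 54.1 − 49.1 = 5
d=11: R̂ = -0.9 + 5·11 = 54.1; e = 50.1 − 54.1 = -4
|e| > 4.5: d=5 (|e|=6), d=10 (|e|=5) → 2

2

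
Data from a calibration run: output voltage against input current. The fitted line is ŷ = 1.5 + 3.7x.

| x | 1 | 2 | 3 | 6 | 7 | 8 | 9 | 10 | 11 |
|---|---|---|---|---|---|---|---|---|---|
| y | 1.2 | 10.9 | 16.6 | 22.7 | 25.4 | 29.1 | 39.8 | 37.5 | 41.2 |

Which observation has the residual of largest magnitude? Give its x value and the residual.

x = 9, r = 5

x=1: ŷ = 1.5 + 3.7·1 = 5.2; r = 1.2 − 5.2 = -4
x=2: ŷ = 1.5 + 3.7·2 = 8.9; r = 10.9 − 8.9 = 2
x=3: ŷ = 1.5 + 3.7·3 = 12.6; r = 16.6 − 12.6 = 4
x=6: ŷ = 1.5 + 3.7·6 = 23.7; r = 22.7 − 23.7 = -1
x=7: ŷ = 1.5 + 3.7·7 = 27.4; r = 25.4 − 27.4 = -2
x=8: ŷ = 1.5 + 3.7·8 = 31.1; r = 29.1 − 31.1 = -2
x=9: ŷ = 1.5 + 3.7·9 = 34.8; r = 39.8 − 34.8 = 5
x=10: ŷ = 1.5 + 3.7·10 = 38.5; r = 37.5 − 38.5 = -1
x=11: ŷ = 1.5 + 3.7·11 = 42.2; r = 41.2 − 42.2 = -1
Largest |r| is 5 at x = 9, residual 5.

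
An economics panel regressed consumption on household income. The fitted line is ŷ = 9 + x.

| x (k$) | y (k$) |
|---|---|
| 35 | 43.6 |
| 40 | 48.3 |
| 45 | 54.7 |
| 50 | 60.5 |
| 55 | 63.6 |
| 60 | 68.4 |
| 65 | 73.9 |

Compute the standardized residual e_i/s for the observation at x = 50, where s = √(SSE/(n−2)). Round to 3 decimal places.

x=35: ŷ = 9 + 35 = 44; e = 43.6 − 44 = -0.4
x=40: ŷ = 9 + 40 = 49; e = 48.3 − 49 = -0.7
x=45: ŷ = 9 + 45 = 54; e = 54.7 − 54 = 0.7
x=50: ŷ = 9 + 50 = 59; e = 60.5 − 59 = 1.5
x=55: ŷ = 9 + 55 = 64; e = 63.6 − 64 = -0.4
x=60: ŷ = 9 + 60 = 69; e = 68.4 − 69 = -0.6
x=65: ŷ = 9 + 65 = 74; e = 73.9 − 74 = -0.1
SSE = 0.16 + 0.49 + 0.49 + 2.25 + 0.16 + 0.36 + 0.01 = 3.92
s = √(3.92/5) = 0.885438
e/s = 1.5 / 0.885438 = 1.694

1.694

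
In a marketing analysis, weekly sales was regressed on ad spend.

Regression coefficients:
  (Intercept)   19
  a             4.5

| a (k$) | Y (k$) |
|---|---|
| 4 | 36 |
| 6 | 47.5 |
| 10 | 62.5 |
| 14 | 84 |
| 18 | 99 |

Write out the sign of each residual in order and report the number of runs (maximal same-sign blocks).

a=4: Ŷ = 19 + 4.5·4 = 37; r = 36 − 37 = -1
a=6: Ŷ = 19 + 4.5·6 = 46; r = 47.5 − 46 = 1.5
a=10: Ŷ = 19 + 4.5·10 = 64; r = 62.5 − 64 = -1.5
a=14: Ŷ = 19 + 4.5·14 = 82; r = 84 − 82 = 2
a=18: Ŷ = 19 + 4.5·18 = 100; r = 99 − 100 = -1
Signs: − + − + −
Runs: −×1, +×1, −×1, +×1, −×1 → 5

5 runs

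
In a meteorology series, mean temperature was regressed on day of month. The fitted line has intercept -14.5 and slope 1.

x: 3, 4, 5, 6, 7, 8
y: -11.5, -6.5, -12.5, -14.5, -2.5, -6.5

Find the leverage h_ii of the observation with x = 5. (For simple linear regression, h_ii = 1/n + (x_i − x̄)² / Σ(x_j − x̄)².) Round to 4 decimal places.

x̄ = (3 + 4 + 5 + 6 + 7 + 8)/6 = 5.5
Σ(x − x̄)² = 6.25 + 2.25 + 0.25 + 0.25 + 2.25 + 6.25 = 17.5
h = 1/6 + (-0.5)²/17.5 = 0.166667 + 0.0142857 = 0.1810

h = 0.1810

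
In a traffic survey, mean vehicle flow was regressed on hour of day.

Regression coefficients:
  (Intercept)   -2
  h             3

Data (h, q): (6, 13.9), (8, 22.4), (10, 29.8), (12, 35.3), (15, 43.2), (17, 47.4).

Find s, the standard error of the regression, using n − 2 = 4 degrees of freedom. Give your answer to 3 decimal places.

s = 1.739

h=6: q̂ = -2 + 3·6 = 16; e = 13.9 − 16 = -2.1
h=8: q̂ = -2 + 3·8 = 22; e = 22.4 − 22 = 0.4
h=10: q̂ = -2 + 3·10 = 28; e = 29.8 − 28 = 1.8
h=12: q̂ = -2 + 3·12 = 34; e = 35.3 − 34 = 1.3
h=15: q̂ = -2 + 3·15 = 43; e = 43.2 − 43 = 0.2
h=17: q̂ = -2 + 3·17 = 49; e = 47.4 − 49 = -1.6
SSE = 4.41 + 0.16 + 3.24 + 1.69 + 0.04 + 2.56 = 12.1
s = √(12.1/4) = √3.025 ≈ 1.739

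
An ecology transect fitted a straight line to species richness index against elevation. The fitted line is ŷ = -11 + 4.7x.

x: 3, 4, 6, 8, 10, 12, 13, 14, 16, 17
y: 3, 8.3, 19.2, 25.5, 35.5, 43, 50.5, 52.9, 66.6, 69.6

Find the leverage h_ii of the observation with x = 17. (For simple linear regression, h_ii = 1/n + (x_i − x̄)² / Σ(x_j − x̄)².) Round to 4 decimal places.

x̄ = (3 + 4 + 6 + 8 + 10 + 12 + 13 + 14 + 16 + 17)/10 = 10.3
Σ(x − x̄)² = 53.29 + 39.69 + 18.49 + 5.29 + 0.09 + 2.89 + 7.29 + 13.69 + 32.49 + 44.89 = 218.1
h = 1/10 + (6.7)²/218.1 = 0.1 + 0.205823 = 0.3058

h = 0.3058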